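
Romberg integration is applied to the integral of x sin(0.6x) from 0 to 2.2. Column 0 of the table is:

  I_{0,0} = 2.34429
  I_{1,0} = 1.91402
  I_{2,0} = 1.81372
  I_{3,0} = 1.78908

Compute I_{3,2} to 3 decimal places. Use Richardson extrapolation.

Richardson extrapolation on the trapezoidal column (denominator 4−1=3):
I_{2,1} = (4·1.81372 − 1.91402) / 3 = 1.78029
I_{3,1} = (4·1.78908 − 1.81372) / 3 = 1.78087
I_{3,2} = 1.78087 + (1.78087 − 1.78029)/15 = 1.78091

1.781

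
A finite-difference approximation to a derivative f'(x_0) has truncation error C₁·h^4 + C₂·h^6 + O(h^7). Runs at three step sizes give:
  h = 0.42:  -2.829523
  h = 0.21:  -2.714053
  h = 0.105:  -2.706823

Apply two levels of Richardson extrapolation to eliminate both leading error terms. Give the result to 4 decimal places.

-2.7063

First eliminate the h^4 term (factor 2^4 = 16):
  B₁ = (16·(-2.714053) − (-2.829523))/15 = -2.706355
  B₂ = (16·(-2.706823) − (-2.714053))/15 = -2.706341
Then eliminate the h^6 term (factor 2^6 = 64):
  (64·(-2.706341) − (-2.706355))/63 = -2.706341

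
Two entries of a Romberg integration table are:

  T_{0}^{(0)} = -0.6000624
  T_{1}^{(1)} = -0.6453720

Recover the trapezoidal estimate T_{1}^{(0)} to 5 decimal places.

-0.63404

From T_{1}^{(1)} = (4·T_{1}^{(0)} − T_{0}^{(0)})/3, solve for T_{1}^{(0)}:
4·T_{1}^{(0)} = 3·(-0.6453720) + (-0.6000624) = -2.5361784
T_{1}^{(0)} = -0.6340446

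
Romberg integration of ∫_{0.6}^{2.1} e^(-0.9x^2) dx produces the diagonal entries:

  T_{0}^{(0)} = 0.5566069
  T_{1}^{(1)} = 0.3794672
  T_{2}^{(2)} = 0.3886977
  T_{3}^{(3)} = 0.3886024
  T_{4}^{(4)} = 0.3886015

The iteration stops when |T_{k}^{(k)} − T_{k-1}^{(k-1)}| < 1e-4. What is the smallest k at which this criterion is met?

|T_{1}^{(1)} − T_{0}^{(0)}| = 0.1771397 ≥ 1e-4
|T_{2}^{(2)} − T_{1}^{(1)}| = 0.0092305 ≥ 1e-4
|T_{3}^{(3)} − T_{2}^{(2)}| = 0.0000953 < 1e-4

k = 3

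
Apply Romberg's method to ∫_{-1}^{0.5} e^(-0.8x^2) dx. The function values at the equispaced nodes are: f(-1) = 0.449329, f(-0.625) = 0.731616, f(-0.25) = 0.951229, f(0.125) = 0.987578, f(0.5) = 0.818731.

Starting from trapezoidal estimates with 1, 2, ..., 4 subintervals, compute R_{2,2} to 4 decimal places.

1.2551

R_{0,0} (trapezoid, 1 panel, h=1.5000): 0.951045
R_{1,0} (trapezoid, 2 panels, h=0.7500): 1.188944
R_{2,0} (trapezoid, 4 panels, h=0.3750): 1.239170
R_{1,1} = 1.188944 + (1.188944 − 0.951045)/3 = 1.268244
R_{2,1} = 1.239170 + (1.239170 − 1.188944)/3 = 1.255912
R_{2,2} = 1.255912 + (1.255912 − 1.268244)/15 = 1.255090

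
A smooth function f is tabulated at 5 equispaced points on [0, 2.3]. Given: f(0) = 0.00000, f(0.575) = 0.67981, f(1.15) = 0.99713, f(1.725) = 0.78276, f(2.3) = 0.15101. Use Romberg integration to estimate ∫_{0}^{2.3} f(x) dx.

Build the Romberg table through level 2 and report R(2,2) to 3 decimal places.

1.529

R(0,0) (trapezoid, 1 panel, h=2.3000): 0.17366
R(1,0) (trapezoid, 2 panels, h=1.1500): 1.23353
R(2,0) (trapezoid, 4 panels, h=0.5750): 1.45774
R(1,1) = 1.23353 + (1.23353 − 0.17366)/3 = 1.58682
R(2,1) = 1.45774 + (1.45774 − 1.23353)/3 = 1.53248
R(2,2) = 1.53248 + (1.53248 − 1.58682)/15 = 1.52886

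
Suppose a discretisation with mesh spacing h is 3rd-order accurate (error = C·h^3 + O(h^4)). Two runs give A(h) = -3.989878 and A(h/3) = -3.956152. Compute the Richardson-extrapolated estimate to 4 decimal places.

The leading error scales as h^3; refining by a factor of 3 reduces it by 3^3 = 27.
Extrapolated value = (27·A(h/3) − A(h)) / (27 − 1)
= (27·(-3.956152) − (-3.989878)) / 26
= -102.826226 / 26 = -3.954855

-3.9549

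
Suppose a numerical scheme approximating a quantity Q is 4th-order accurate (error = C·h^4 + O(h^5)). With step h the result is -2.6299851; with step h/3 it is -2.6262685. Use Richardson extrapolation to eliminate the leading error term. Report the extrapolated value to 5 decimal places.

The leading error scales as h^4; refining by a factor of 3 reduces it by 3^4 = 81.
Extrapolated value = (81·A(h/3) − A(h)) / (81 − 1)
= (81·(-2.6262685) − (-2.6299851)) / 80
= -210.0977634 / 80 = -2.6262220

-2.62622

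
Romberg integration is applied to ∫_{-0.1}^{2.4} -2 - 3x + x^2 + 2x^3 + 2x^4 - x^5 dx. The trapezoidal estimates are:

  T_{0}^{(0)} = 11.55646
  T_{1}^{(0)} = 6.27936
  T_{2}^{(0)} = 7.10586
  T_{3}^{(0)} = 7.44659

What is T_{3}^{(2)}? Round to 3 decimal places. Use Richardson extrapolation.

Richardson extrapolation on the trapezoidal column (denominator 4−1=3):
T_{2}^{(1)} = 7.10586 + (7.10586 − 6.27936)/3 = 7.38136
T_{3}^{(1)} = 7.44659 + (7.44659 − 7.10586)/3 = 7.56017
T_{3}^{(2)} = (16·7.56017 − 7.38136) / 15 = 7.57209

7.572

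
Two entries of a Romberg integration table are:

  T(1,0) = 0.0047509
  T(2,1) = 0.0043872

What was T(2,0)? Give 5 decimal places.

0.00448

From T(2,1) = (4·T(2,0) − T(1,0))/3, solve for T(2,0):
4·T(2,0) = 3·0.0043872 + 0.0047509 = 0.0179125
T(2,0) = 0.0044781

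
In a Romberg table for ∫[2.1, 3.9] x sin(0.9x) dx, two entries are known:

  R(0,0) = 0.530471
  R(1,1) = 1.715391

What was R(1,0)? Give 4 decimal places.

From R(1,1) = (4·R(1,0) − R(0,0))/3, solve for R(1,0):
4·R(1,0) = 3·1.715391 + 0.530471 = 5.676644
R(1,0) = 1.419161

1.4192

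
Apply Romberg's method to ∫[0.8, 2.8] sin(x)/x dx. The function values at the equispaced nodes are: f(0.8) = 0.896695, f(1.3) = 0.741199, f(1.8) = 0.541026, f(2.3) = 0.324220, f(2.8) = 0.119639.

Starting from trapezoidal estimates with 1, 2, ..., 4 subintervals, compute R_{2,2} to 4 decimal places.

1.0600

R_{0,0} (trapezoid, 1 panel, h=2.0000): 1.016334
R_{1,0} (trapezoid, 2 panels, h=1.0000): 1.049193
R_{2,0} (trapezoid, 4 panels, h=0.5000): 1.057306
R_{1,1} = 1.049193 + (1.049193 − 1.016334)/3 = 1.060146
R_{2,1} = 1.057306 + (1.057306 − 1.049193)/3 = 1.060010
R_{2,2} = 1.060010 + (1.060010 − 1.060146)/15 = 1.060001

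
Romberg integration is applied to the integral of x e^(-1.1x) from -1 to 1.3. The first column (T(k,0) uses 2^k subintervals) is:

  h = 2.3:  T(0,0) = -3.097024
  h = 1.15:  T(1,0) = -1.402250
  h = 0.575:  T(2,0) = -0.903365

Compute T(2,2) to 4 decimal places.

-0.7304

T(1,1) = (4·(-1.402250) − (-3.097024)) / 3 = -0.837325
T(2,1) = -0.903365 + (-0.903365 − (-1.402250))/3 = -0.737070
T(2,2) = -0.737070 + (-0.737070 − (-0.837325))/15 = -0.730386
(Column j=1 coincides with Simpson's rule on the same nodes.)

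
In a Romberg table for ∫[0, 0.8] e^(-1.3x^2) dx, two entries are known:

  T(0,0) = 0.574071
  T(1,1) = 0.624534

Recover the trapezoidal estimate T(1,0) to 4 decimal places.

From T(1,1) = (4·T(1,0) − T(0,0))/3, solve for T(1,0):
4·T(1,0) = 3·0.624534 + 0.574071 = 2.447673
T(1,0) = 0.611918

0.6119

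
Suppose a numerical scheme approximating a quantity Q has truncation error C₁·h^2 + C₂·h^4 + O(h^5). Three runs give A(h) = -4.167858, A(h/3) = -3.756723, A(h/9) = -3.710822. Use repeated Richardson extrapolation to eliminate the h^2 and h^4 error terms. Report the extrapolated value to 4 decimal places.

-3.7051

First eliminate the h^2 term (factor 3^2 = 9):
  B₁ = (9·(-3.756723) − (-4.167858))/8 = -3.705331
  B₂ = (9·(-3.710822) − (-3.756723))/8 = -3.705084
Then eliminate the h^4 term (factor 3^4 = 81):
  (81·(-3.705084) − (-3.705331))/80 = -3.705081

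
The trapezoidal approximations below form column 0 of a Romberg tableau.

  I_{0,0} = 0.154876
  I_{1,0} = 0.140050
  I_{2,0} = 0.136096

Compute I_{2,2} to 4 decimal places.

0.1348

Richardson extrapolation on the trapezoidal column (denominator 4−1=3):
I_{1,1} = 0.140050 + (0.140050 − 0.154876)/3 = 0.135108
I_{2,1} = (4·0.136096 − 0.140050) / 3 = 0.134778
I_{2,2} = 0.134778 + (0.134778 − 0.135108)/15 = 0.134756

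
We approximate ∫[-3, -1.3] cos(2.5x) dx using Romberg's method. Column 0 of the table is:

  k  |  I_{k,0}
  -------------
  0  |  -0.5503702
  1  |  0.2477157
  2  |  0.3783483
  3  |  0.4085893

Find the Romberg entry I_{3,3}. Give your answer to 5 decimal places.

0.41850

Richardson extrapolation on the trapezoidal column (denominator 4−1=3):
I_{1,1} = (4·0.2477157 − (-0.5503702)) / 3 = 0.5137443
I_{2,1} = (4·0.3783483 − 0.2477157) / 3 = 0.4218925
I_{3,1} = 0.4085893 + (0.4085893 − 0.3783483)/3 = 0.4186696
I_{2,2} = 0.4218925 + (0.4218925 − 0.5137443)/15 = 0.4157690
I_{3,2} = (16·0.4186696 − 0.4218925) / 15 = 0.4184547
I_{3,3} = (64·0.4184547 − 0.4157690) / 63 = 0.4184973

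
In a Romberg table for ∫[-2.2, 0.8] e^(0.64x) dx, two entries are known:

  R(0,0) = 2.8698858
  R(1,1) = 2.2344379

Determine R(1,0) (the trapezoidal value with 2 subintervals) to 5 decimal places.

2.39330

From R(1,1) = (4·R(1,0) − R(0,0))/3, solve for R(1,0):
4·R(1,0) = 3·2.2344379 + 2.8698858 = 9.5731995
R(1,0) = 2.3932999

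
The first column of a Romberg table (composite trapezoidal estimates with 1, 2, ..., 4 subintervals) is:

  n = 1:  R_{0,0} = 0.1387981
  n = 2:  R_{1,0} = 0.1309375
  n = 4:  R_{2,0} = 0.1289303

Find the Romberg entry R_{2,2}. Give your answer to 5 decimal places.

0.12826

R_{1,1} = 0.1309375 + (0.1309375 − 0.1387981)/3 = 0.1283173
R_{2,1} = (4·0.1289303 − 0.1309375) / 3 = 0.1282612
R_{2,2} = (16·0.1282612 − 0.1283173) / 15 = 0.1282575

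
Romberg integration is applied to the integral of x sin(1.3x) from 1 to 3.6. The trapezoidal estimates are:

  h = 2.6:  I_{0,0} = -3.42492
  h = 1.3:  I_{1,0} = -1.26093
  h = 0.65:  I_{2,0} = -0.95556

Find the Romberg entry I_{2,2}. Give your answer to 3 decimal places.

Richardson extrapolation on the trapezoidal column (denominator 4−1=3):
I_{1,1} = -1.26093 + (-1.26093 − (-3.42492))/3 = -0.53960
I_{2,1} = (4·(-0.95556) − (-1.26093)) / 3 = -0.85377
I_{2,2} = (16·(-0.85377) − (-0.53960)) / 15 = -0.87471
(Column j=1 coincides with Simpson's rule on the same nodes.)

-0.875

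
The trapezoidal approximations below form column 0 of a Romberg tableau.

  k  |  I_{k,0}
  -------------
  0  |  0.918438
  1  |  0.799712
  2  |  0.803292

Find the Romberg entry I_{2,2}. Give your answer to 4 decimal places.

0.8074

Richardson extrapolation on the trapezoidal column (denominator 4−1=3):
I_{1,1} = (4·0.799712 − 0.918438) / 3 = 0.760137
I_{2,1} = 0.803292 + (0.803292 − 0.799712)/3 = 0.804485
I_{2,2} = 0.804485 + (0.804485 − 0.760137)/15 = 0.807442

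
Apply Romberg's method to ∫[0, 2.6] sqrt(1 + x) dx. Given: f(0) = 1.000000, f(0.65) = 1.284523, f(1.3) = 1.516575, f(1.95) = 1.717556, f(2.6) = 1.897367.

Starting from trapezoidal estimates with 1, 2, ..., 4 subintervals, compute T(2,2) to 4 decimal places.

3.8869

T(0,0) (trapezoid, 1 panel, h=2.6000): 3.766577
T(1,0) (trapezoid, 2 panels, h=1.3000): 3.854836
T(2,0) (trapezoid, 4 panels, h=0.6500): 3.878769
T(1,1) = 3.854836 + (3.854836 − 3.766577)/3 = 3.884256
T(2,1) = 3.878769 + (3.878769 − 3.854836)/3 = 3.886747
T(2,2) = 3.886747 + (3.886747 − 3.884256)/15 = 3.886913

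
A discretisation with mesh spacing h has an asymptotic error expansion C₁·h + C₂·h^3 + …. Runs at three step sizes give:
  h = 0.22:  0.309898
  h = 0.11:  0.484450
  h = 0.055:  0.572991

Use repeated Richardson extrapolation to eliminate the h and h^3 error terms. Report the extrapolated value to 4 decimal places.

0.6619

First eliminate the h term (factor 2^1 = 2):
  B₁ = (2·0.484450 − 0.309898)/1 = 0.659002
  B₂ = (2·0.572991 − 0.484450)/1 = 0.661532
Then eliminate the h^3 term (factor 2^3 = 8):
  (8·0.661532 − 0.659002)/7 = 0.661893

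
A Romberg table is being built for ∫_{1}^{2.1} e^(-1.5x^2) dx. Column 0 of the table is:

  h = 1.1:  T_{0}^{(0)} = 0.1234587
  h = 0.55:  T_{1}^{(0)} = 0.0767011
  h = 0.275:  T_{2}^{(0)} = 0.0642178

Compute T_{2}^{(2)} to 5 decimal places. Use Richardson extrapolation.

0.05999

Richardson extrapolation on the trapezoidal column (denominator 4−1=3):
T_{1}^{(1)} = 0.0767011 + (0.0767011 − 0.1234587)/3 = 0.0611152
T_{2}^{(1)} = (4·0.0642178 − 0.0767011) / 3 = 0.0600567
T_{2}^{(2)} = 0.0600567 + (0.0600567 − 0.0611152)/15 = 0.0599861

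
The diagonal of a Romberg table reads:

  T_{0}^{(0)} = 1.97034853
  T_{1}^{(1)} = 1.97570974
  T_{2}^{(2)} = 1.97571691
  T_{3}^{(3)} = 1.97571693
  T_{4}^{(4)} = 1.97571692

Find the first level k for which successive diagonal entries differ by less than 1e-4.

k = 2

|T_{1}^{(1)} − T_{0}^{(0)}| = 0.00536121 ≥ 1e-4
|T_{2}^{(2)} − T_{1}^{(1)}| = 0.00000717 < 1e-4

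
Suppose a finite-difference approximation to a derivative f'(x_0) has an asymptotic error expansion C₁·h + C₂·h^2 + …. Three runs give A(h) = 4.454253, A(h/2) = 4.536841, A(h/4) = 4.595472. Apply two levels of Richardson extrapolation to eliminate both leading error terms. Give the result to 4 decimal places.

First eliminate the h term (factor 2^1 = 2):
  B₁ = (2·4.536841 − 4.454253)/1 = 4.619429
  B₂ = (2·4.595472 − 4.536841)/1 = 4.654103
Then eliminate the h^2 term (factor 2^2 = 4):
  (4·4.654103 − 4.619429)/3 = 4.665661

4.6657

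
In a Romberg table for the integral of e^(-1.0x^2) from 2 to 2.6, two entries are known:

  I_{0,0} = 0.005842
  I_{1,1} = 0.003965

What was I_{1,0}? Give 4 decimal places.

From I_{1,1} = (4·I_{1,0} − I_{0,0})/3, solve for I_{1,0}:
4·I_{1,0} = 3·0.003965 + 0.005842 = 0.017737
I_{1,0} = 0.004434

0.0044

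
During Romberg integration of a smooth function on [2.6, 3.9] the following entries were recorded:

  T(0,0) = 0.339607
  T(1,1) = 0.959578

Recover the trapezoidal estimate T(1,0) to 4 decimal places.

0.8046

From T(1,1) = (4·T(1,0) − T(0,0))/3, solve for T(1,0):
4·T(1,0) = 3·0.959578 + 0.339607 = 3.218341
T(1,0) = 0.804585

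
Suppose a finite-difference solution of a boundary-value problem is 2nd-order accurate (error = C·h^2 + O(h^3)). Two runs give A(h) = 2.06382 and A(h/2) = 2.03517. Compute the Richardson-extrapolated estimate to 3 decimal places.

Extrapolated value = (4·A(h/2) − A(h)) / (4 − 1)
= (4·2.03517 − 2.06382) / 3
= 6.07686 / 3 = 2.02562

2.026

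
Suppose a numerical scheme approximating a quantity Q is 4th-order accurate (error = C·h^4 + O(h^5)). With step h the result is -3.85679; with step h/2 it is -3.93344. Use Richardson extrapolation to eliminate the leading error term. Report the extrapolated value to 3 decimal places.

The leading error scales as h^4; refining by a factor of 2 reduces it by 2^4 = 16.
Extrapolated value = (16·A(h/2) − A(h)) / (16 − 1)
= (16·(-3.93344) − (-3.85679)) / 15
= -59.07825 / 15 = -3.93855

-3.939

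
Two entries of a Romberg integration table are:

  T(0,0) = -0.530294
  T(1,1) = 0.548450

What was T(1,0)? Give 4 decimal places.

From T(1,1) = (4·T(1,0) − T(0,0))/3, solve for T(1,0):
4·T(1,0) = 3·0.548450 + (-0.530294) = 1.115056
T(1,0) = 0.278764

0.2788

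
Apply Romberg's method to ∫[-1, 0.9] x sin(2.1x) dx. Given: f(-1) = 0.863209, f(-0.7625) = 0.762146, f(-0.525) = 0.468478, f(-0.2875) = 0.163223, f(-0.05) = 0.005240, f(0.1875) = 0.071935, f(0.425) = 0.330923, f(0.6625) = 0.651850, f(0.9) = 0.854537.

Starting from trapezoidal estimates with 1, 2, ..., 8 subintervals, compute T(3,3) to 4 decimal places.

T(0,0) (trapezoid, 1 panel, h=1.9000): 1.631859
T(1,0) (trapezoid, 2 panels, h=0.9500): 0.820907
T(2,0) (trapezoid, 4 panels, h=0.4750): 0.790169
T(3,0) (trapezoid, 8 panels, h=0.2375): 0.786759
T(1,1) = 0.820907 + (0.820907 − 1.631859)/3 = 0.550590
T(2,1) = 0.790169 + (0.790169 − 0.820907)/3 = 0.779923
T(3,1) = 0.786759 + (0.786759 − 0.790169)/3 = 0.785622
T(2,2) = 0.779923 + (0.779923 − 0.550590)/15 = 0.795212
T(3,2) = 0.785622 + (0.785622 − 0.779923)/15 = 0.786002
T(3,3) = 0.786002 + (0.786002 − 0.795212)/63 = 0.785856

0.7859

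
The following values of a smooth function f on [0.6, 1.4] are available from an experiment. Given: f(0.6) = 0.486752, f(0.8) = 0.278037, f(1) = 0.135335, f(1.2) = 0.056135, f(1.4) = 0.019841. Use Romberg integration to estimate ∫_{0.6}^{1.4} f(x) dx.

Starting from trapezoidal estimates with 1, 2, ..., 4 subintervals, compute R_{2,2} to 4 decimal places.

R_{0,0} (trapezoid, 1 panel, h=0.8000): 0.202637
R_{1,0} (trapezoid, 2 panels, h=0.4000): 0.155453
R_{2,0} (trapezoid, 4 panels, h=0.2000): 0.144561
R_{1,1} = 0.155453 + (0.155453 − 0.202637)/3 = 0.139725
R_{2,1} = 0.144561 + (0.144561 − 0.155453)/3 = 0.140930
R_{2,2} = 0.140930 + (0.140930 − 0.139725)/15 = 0.141010

0.1410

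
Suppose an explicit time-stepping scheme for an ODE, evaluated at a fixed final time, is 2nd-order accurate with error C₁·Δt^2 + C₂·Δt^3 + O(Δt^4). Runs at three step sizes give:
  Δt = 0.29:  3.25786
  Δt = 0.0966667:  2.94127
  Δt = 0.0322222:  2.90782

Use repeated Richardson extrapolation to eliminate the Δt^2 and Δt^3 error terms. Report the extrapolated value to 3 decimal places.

2.904

First eliminate the Δt^2 term (factor 3^2 = 9):
  B₁ = (9·2.94127 − 3.25786)/8 = 2.90170
  B₂ = (9·2.90782 − 2.94127)/8 = 2.90364
Then eliminate the Δt^3 term (factor 3^3 = 27):
  (27·2.90364 − 2.90170)/26 = 2.90371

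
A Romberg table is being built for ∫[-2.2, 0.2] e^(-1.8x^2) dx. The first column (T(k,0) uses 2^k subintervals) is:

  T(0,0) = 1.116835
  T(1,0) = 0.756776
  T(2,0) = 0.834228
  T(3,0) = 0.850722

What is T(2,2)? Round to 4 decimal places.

0.8749

T(1,1) = 0.756776 + (0.756776 − 1.116835)/3 = 0.636756
T(2,1) = (4·0.834228 − 0.756776) / 3 = 0.860045
T(2,2) = 0.860045 + (0.860045 − 0.636756)/15 = 0.874931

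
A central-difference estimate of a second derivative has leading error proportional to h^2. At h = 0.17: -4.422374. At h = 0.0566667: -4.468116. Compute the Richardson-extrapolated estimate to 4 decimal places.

The leading error scales as h^2; refining by a factor of 3 reduces it by 3^2 = 9.
Extrapolated value = (9·A(h/3) − A(h)) / (9 − 1)
= (9·(-4.468116) − (-4.422374)) / 8
= -35.790670 / 8 = -4.473834

-4.4738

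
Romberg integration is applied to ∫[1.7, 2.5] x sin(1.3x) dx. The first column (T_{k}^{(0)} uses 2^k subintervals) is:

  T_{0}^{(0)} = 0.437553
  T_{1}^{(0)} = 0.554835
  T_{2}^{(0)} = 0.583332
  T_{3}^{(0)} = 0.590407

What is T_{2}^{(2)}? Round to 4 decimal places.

0.5928

Richardson extrapolation on the trapezoidal column (denominator 4−1=3):
T_{1}^{(1)} = (4·0.554835 − 0.437553) / 3 = 0.593929
T_{2}^{(1)} = 0.583332 + (0.583332 − 0.554835)/3 = 0.592831
T_{2}^{(2)} = 0.592831 + (0.592831 − 0.593929)/15 = 0.592758
(Column j=1 coincides with Simpson's rule on the same nodes.)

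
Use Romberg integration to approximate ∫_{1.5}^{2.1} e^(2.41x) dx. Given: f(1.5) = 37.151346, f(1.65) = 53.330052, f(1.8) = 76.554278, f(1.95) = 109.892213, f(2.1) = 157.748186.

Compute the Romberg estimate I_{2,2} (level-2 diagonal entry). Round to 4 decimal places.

I_{0,0} (trapezoid, 1 panel, h=0.6000): 58.469860
I_{1,0} (trapezoid, 2 panels, h=0.3000): 52.201213
I_{2,0} (trapezoid, 4 panels, h=0.1500): 50.583946
I_{1,1} = 52.201213 + (52.201213 − 58.469860)/3 = 50.111664
I_{2,1} = 50.583946 + (50.583946 − 52.201213)/3 = 50.044857
I_{2,2} = 50.044857 + (50.044857 − 50.111664)/15 = 50.040403

50.0404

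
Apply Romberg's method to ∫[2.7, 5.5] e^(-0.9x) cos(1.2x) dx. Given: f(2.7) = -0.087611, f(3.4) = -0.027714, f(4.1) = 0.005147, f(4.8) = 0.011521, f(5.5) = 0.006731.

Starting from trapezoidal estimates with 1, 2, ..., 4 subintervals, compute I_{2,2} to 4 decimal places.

I_{0,0} (trapezoid, 1 panel, h=2.8000): -0.113232
I_{1,0} (trapezoid, 2 panels, h=1.4000): -0.049410
I_{2,0} (trapezoid, 4 panels, h=0.7000): -0.036040
I_{1,1} = -0.049410 + (-0.049410 − (-0.113232))/3 = -0.028136
I_{2,1} = -0.036040 + (-0.036040 − (-0.049410))/3 = -0.031583
I_{2,2} = -0.031583 + (-0.031583 − (-0.028136))/15 = -0.031813

-0.0318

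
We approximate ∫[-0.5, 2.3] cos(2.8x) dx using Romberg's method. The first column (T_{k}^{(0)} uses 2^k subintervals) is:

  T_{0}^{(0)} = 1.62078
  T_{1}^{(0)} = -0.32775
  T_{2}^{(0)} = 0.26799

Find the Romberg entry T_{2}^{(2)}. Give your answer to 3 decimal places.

0.563

Richardson extrapolation on the trapezoidal column (denominator 4−1=3):
T_{1}^{(1)} = -0.32775 + (-0.32775 − 1.62078)/3 = -0.97726
T_{2}^{(1)} = 0.26799 + (0.26799 − (-0.32775))/3 = 0.46657
T_{2}^{(2)} = 0.46657 + (0.46657 − (-0.97726))/15 = 0.56283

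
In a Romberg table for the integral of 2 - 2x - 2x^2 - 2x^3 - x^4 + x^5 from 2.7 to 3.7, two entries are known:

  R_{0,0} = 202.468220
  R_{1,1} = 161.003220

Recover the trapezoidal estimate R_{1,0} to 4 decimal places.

171.3695

From R_{1,1} = (4·R_{1,0} − R_{0,0})/3, solve for R_{1,0}:
4·R_{1,0} = 3·161.003220 + 202.468220 = 685.477880
R_{1,0} = 171.369470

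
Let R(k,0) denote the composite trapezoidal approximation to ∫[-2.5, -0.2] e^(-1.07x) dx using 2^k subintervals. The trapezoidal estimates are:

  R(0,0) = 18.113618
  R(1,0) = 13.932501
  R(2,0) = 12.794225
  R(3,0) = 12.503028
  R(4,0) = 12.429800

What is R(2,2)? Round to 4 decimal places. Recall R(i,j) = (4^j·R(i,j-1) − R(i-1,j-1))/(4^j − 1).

12.4065

R(1,1) = (4·13.932501 − 18.113618) / 3 = 12.538795
R(2,1) = (4·12.794225 − 13.932501) / 3 = 12.414800
R(2,2) = 12.414800 + (12.414800 − 12.538795)/15 = 12.406534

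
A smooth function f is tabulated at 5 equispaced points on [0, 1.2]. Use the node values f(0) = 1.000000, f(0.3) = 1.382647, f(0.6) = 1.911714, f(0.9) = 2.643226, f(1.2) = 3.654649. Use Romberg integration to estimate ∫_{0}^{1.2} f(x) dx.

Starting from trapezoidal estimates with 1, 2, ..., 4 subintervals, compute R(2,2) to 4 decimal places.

R(0,0) (trapezoid, 1 panel, h=1.2000): 2.792789
R(1,0) (trapezoid, 2 panels, h=0.6000): 2.543423
R(2,0) (trapezoid, 4 panels, h=0.3000): 2.479473
R(1,1) = 2.543423 + (2.543423 − 2.792789)/3 = 2.460301
R(2,1) = 2.479473 + (2.479473 − 2.543423)/3 = 2.458156
R(2,2) = 2.458156 + (2.458156 − 2.460301)/15 = 2.458013

2.4580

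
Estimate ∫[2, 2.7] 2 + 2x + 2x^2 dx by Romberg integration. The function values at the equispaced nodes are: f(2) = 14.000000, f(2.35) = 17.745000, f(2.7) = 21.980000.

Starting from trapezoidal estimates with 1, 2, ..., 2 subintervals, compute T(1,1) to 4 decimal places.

12.4787

T(0,0) (trapezoid, 1 panel, h=0.7000): 12.593000
T(1,0) (trapezoid, 2 panels, h=0.3500): 12.507250
T(1,1) = 12.507250 + (12.507250 − 12.593000)/3 = 12.478667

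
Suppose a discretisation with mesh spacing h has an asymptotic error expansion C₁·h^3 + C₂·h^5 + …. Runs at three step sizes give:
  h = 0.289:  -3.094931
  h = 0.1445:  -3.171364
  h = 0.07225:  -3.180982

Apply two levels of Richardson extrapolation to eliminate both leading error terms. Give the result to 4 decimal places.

-3.1824

First eliminate the h^3 term (factor 2^3 = 8):
  B₁ = (8·(-3.171364) − (-3.094931))/7 = -3.182283
  B₂ = (8·(-3.180982) − (-3.171364))/7 = -3.182356
Then eliminate the h^5 term (factor 2^5 = 32):
  (32·(-3.182356) − (-3.182283))/31 = -3.182358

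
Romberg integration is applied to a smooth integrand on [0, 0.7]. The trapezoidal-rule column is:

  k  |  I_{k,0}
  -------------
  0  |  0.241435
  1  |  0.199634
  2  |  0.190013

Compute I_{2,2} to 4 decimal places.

Richardson extrapolation on the trapezoidal column (denominator 4−1=3):
I_{1,1} = (4·0.199634 − 0.241435) / 3 = 0.185700
I_{2,1} = 0.190013 + (0.190013 − 0.199634)/3 = 0.186806
I_{2,2} = (16·0.186806 − 0.185700) / 15 = 0.186880

0.1869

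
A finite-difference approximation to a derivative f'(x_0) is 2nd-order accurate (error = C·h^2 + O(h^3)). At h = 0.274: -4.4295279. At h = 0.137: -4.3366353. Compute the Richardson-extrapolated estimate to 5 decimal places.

Extrapolated value = (4·A(h/2) − A(h)) / (4 − 1)
= (4·(-4.3366353) − (-4.4295279)) / 3
= -12.9170133 / 3 = -4.3056711

-4.30567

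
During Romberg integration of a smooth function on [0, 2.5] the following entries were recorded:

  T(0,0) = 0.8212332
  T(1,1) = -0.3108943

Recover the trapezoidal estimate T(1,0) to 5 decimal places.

From T(1,1) = (4·T(1,0) − T(0,0))/3, solve for T(1,0):
4·T(1,0) = 3·(-0.3108943) + 0.8212332 = -0.1114497
T(1,0) = -0.0278624

-0.02786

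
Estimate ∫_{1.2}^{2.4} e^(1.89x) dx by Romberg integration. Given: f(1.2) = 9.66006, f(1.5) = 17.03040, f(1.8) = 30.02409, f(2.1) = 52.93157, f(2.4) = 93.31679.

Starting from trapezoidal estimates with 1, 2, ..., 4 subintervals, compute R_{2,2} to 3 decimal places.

44.265

R_{0,0} (trapezoid, 1 panel, h=1.2000): 61.78611
R_{1,0} (trapezoid, 2 panels, h=0.6000): 48.90751
R_{2,0} (trapezoid, 4 panels, h=0.3000): 45.44235
R_{1,1} = 48.90751 + (48.90751 − 61.78611)/3 = 44.61464
R_{2,1} = 45.44235 + (45.44235 − 48.90751)/3 = 44.28730
R_{2,2} = 44.28730 + (44.28730 − 44.61464)/15 = 44.26548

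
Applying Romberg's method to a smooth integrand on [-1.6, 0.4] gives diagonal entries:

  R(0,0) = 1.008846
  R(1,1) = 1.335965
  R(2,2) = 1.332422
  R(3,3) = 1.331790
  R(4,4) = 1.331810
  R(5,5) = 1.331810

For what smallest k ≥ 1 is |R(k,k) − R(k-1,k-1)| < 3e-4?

k = 4

|R(1,1) − R(0,0)| = 0.327119 ≥ 3e-4
|R(2,2) − R(1,1)| = 0.003543 ≥ 3e-4
|R(3,3) − R(2,2)| = 0.000632 ≥ 3e-4
|R(4,4) − R(3,3)| = 0.000020 < 3e-4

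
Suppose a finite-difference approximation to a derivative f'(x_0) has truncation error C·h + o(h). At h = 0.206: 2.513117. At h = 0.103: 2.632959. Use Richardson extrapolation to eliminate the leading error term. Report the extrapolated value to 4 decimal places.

2.7528

The leading error scales as h; refining by a factor of 2 reduces it by 2^1 = 2.
Extrapolated value = (2·A(h/2) − A(h)) / (2 − 1)
= (2·2.632959 − 2.513117) / 1
= 2.752801 / 1 = 2.752801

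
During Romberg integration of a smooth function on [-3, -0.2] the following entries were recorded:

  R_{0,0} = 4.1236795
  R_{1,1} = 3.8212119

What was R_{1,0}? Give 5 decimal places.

From R_{1,1} = (4·R_{1,0} − R_{0,0})/3, solve for R_{1,0}:
4·R_{1,0} = 3·3.8212119 + 4.1236795 = 15.5873152
R_{1,0} = 3.8968288

3.89683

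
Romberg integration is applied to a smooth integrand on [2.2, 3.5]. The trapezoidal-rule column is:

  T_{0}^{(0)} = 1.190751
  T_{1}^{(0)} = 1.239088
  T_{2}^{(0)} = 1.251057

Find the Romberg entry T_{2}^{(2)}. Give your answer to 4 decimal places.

1.2550

T_{1}^{(1)} = (4·1.239088 − 1.190751) / 3 = 1.255200
T_{2}^{(1)} = 1.251057 + (1.251057 − 1.239088)/3 = 1.255047
T_{2}^{(2)} = 1.255047 + (1.255047 − 1.255200)/15 = 1.255037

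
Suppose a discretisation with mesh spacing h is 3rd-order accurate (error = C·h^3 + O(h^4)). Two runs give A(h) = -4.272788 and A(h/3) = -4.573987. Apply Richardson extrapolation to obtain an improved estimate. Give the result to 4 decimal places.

Extrapolated value = (27·A(h/3) − A(h)) / (27 − 1)
= (27·(-4.573987) − (-4.272788)) / 26
= -119.224861 / 26 = -4.585572

-4.5856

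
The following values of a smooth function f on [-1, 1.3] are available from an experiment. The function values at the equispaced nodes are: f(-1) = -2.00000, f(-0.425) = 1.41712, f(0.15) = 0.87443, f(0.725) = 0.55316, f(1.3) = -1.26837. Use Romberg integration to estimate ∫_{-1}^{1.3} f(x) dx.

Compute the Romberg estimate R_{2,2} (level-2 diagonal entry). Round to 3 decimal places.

R_{0,0} (trapezoid, 1 panel, h=2.3000): -3.75863
R_{1,0} (trapezoid, 2 panels, h=1.1500): -0.87372
R_{2,0} (trapezoid, 4 panels, h=0.5750): 0.69605
R_{1,1} = -0.87372 + (-0.87372 − (-3.75863))/3 = 0.08792
R_{2,1} = 0.69605 + (0.69605 − (-0.87372))/3 = 1.21931
R_{2,2} = 1.21931 + (1.21931 − 0.08792)/15 = 1.29474

1.295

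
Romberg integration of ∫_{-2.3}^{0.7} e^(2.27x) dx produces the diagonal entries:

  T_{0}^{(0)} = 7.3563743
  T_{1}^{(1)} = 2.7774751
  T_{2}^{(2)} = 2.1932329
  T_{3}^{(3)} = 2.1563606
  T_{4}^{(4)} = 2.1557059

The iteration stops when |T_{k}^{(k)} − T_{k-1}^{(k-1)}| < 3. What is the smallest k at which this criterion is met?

k = 2

|T_{1}^{(1)} − T_{0}^{(0)}| = 4.5788992 ≥ 3
|T_{2}^{(2)} − T_{1}^{(1)}| = 0.5842422 < 3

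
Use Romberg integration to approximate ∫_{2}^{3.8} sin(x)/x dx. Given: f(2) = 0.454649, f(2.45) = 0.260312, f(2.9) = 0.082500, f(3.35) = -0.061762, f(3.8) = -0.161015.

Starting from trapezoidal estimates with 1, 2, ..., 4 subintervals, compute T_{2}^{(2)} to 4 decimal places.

T_{0}^{(0)} (trapezoid, 1 panel, h=1.8000): 0.264271
T_{1}^{(0)} (trapezoid, 2 panels, h=0.9000): 0.206385
T_{2}^{(0)} (trapezoid, 4 panels, h=0.4500): 0.192540
T_{1}^{(1)} = 0.206385 + (0.206385 − 0.264271)/3 = 0.187090
T_{2}^{(1)} = 0.192540 + (0.192540 − 0.206385)/3 = 0.187925
T_{2}^{(2)} = 0.187925 + (0.187925 − 0.187090)/15 = 0.187981

0.1880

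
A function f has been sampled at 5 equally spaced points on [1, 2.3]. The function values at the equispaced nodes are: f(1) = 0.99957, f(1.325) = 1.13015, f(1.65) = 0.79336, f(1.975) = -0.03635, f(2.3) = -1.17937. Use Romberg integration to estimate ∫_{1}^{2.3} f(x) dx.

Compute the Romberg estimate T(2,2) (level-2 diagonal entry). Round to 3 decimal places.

0.625

T(0,0) (trapezoid, 1 panel, h=1.3000): -0.11687
T(1,0) (trapezoid, 2 panels, h=0.6500): 0.45725
T(2,0) (trapezoid, 4 panels, h=0.3250): 0.58411
T(1,1) = 0.45725 + (0.45725 − (-0.11687))/3 = 0.64862
T(2,1) = 0.58411 + (0.58411 − 0.45725)/3 = 0.62640
T(2,2) = 0.62640 + (0.62640 − 0.64862)/15 = 0.62492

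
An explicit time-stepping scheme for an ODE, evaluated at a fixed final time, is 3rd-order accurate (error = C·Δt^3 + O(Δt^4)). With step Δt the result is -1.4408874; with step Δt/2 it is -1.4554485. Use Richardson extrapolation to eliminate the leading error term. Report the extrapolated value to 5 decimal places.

Extrapolated value = (8·A(Δt/2) − A(Δt)) / (8 − 1)
= (8·(-1.4554485) − (-1.4408874)) / 7
= -10.2027006 / 7 = -1.4575287

-1.45753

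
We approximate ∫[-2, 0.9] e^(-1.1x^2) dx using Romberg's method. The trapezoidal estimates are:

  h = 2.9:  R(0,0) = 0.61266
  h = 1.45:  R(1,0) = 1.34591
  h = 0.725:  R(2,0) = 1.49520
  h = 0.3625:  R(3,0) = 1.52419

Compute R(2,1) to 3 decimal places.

1.545

R(2,1) = 1.49520 + (1.49520 − 1.34591)/3 = 1.54496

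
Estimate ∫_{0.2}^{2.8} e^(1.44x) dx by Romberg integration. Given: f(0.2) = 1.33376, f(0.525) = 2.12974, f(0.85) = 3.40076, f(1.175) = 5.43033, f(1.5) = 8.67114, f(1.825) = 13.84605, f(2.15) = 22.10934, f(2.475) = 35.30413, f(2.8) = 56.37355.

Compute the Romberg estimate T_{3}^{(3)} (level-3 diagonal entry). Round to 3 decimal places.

T_{0}^{(0)} (trapezoid, 1 panel, h=2.6000): 75.01950
T_{1}^{(0)} (trapezoid, 2 panels, h=1.3000): 48.78223
T_{2}^{(0)} (trapezoid, 4 panels, h=0.6500): 40.97268
T_{3}^{(0)} (trapezoid, 8 panels, h=0.3250): 38.91717
T_{1}^{(1)} = 48.78223 + (48.78223 − 75.01950)/3 = 40.03647
T_{2}^{(1)} = 40.97268 + (40.97268 − 48.78223)/3 = 38.36950
T_{3}^{(1)} = 38.91717 + (38.91717 − 40.97268)/3 = 38.23200
T_{2}^{(2)} = 38.36950 + (38.36950 − 40.03647)/15 = 38.25837
T_{3}^{(2)} = 38.23200 + (38.23200 − 38.36950)/15 = 38.22283
T_{3}^{(3)} = 38.22283 + (38.22283 − 38.25837)/63 = 38.22227

38.222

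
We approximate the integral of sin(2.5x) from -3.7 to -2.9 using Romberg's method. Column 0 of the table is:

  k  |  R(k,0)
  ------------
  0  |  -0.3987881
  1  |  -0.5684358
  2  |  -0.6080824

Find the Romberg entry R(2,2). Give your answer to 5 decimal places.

Richardson extrapolation on the trapezoidal column (denominator 4−1=3):
R(1,1) = (4·(-0.5684358) − (-0.3987881)) / 3 = -0.6249850
R(2,1) = (4·(-0.6080824) − (-0.5684358)) / 3 = -0.6212979
R(2,2) = -0.6212979 + (-0.6212979 − (-0.6249850))/15 = -0.6210521

-0.62105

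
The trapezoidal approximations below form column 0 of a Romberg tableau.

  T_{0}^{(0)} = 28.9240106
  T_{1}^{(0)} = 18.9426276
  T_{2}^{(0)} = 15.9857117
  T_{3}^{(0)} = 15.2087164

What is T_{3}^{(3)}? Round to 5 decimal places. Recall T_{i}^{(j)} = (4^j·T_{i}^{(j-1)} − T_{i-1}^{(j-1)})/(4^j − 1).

Richardson extrapolation on the trapezoidal column (denominator 4−1=3):
T_{1}^{(1)} = 18.9426276 + (18.9426276 − 28.9240106)/3 = 15.6154999
T_{2}^{(1)} = 15.9857117 + (15.9857117 − 18.9426276)/3 = 15.0000731
T_{3}^{(1)} = 15.2087164 + (15.2087164 − 15.9857117)/3 = 14.9497180
T_{2}^{(2)} = (16·15.0000731 − 15.6154999) / 15 = 14.9590446
T_{3}^{(2)} = (16·14.9497180 − 15.0000731) / 15 = 14.9463610
T_{3}^{(3)} = (64·14.9463610 − 14.9590446) / 63 = 14.9461597
(Column j=1 coincides with Simpson's rule on the same nodes.)

14.94616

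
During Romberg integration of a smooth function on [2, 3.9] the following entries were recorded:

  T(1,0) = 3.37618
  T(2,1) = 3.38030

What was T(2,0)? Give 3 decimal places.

From T(2,1) = (4·T(2,0) − T(1,0))/3, solve for T(2,0):
4·T(2,0) = 3·3.38030 + 3.37618 = 13.51708
T(2,0) = 3.37927

3.379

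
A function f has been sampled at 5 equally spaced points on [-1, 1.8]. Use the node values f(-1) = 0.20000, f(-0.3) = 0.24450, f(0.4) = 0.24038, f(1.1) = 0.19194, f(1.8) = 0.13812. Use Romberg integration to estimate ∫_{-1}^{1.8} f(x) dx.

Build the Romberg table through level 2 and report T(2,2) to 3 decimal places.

0.598

T(0,0) (trapezoid, 1 panel, h=2.8000): 0.47337
T(1,0) (trapezoid, 2 panels, h=1.4000): 0.57322
T(2,0) (trapezoid, 4 panels, h=0.7000): 0.59212
T(1,1) = 0.57322 + (0.57322 − 0.47337)/3 = 0.60650
T(2,1) = 0.59212 + (0.59212 − 0.57322)/3 = 0.59842
T(2,2) = 0.59842 + (0.59842 − 0.60650)/15 = 0.59788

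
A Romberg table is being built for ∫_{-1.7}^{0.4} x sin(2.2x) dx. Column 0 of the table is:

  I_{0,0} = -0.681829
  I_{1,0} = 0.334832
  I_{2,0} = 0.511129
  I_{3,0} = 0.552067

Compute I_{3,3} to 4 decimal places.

0.5655

I_{1,1} = (4·0.334832 − (-0.681829)) / 3 = 0.673719
I_{2,1} = (4·0.511129 − 0.334832) / 3 = 0.569895
I_{3,1} = (4·0.552067 − 0.511129) / 3 = 0.565713
I_{2,2} = 0.569895 + (0.569895 − 0.673719)/15 = 0.562973
I_{3,2} = 0.565713 + (0.565713 − 0.569895)/15 = 0.565434
I_{3,3} = (64·0.565434 − 0.562973) / 63 = 0.565473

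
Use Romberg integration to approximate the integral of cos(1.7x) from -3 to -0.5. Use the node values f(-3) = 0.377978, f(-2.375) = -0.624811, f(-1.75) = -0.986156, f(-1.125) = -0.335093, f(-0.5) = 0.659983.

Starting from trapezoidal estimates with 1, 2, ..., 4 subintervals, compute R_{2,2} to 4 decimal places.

-0.9801

R_{0,0} (trapezoid, 1 panel, h=2.5000): 1.297451
R_{1,0} (trapezoid, 2 panels, h=1.2500): -0.583969
R_{2,0} (trapezoid, 4 panels, h=0.6250): -0.891925
R_{1,1} = -0.583969 + (-0.583969 − 1.297451)/3 = -1.211109
R_{2,1} = -0.891925 + (-0.891925 − (-0.583969))/3 = -0.994577
R_{2,2} = -0.994577 + (-0.994577 − (-1.211109))/15 = -0.980142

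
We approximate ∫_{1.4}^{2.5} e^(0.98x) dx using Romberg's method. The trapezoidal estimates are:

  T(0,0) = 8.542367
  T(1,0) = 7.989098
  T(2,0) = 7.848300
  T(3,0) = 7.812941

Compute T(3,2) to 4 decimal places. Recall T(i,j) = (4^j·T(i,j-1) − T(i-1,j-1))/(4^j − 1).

7.8011

Richardson extrapolation on the trapezoidal column (denominator 4−1=3):
T(2,1) = 7.848300 + (7.848300 − 7.989098)/3 = 7.801367
T(3,1) = 7.812941 + (7.812941 − 7.848300)/3 = 7.801155
T(3,2) = 7.801155 + (7.801155 − 7.801367)/15 = 7.801141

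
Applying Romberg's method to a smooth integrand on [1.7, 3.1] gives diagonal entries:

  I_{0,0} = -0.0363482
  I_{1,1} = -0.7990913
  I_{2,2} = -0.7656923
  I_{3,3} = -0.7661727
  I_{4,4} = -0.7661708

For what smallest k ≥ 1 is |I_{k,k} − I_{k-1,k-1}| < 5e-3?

|I_{1,1} − I_{0,0}| = 0.7627431 ≥ 5e-3
|I_{2,2} − I_{1,1}| = 0.0333990 ≥ 5e-3
|I_{3,3} − I_{2,2}| = 0.0004804 < 5e-3

k = 3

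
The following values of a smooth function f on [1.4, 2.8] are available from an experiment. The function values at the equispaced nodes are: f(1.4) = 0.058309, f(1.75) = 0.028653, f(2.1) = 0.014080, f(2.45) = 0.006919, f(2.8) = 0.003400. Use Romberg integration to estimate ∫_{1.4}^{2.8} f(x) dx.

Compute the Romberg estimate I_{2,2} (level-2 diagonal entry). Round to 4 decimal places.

I_{0,0} (trapezoid, 1 panel, h=1.4000): 0.043196
I_{1,0} (trapezoid, 2 panels, h=0.7000): 0.031454
I_{2,0} (trapezoid, 4 panels, h=0.3500): 0.028177
I_{1,1} = 0.031454 + (0.031454 − 0.043196)/3 = 0.027540
I_{2,1} = 0.028177 + (0.028177 − 0.031454)/3 = 0.027085
I_{2,2} = 0.027085 + (0.027085 − 0.027540)/15 = 0.027055

0.0271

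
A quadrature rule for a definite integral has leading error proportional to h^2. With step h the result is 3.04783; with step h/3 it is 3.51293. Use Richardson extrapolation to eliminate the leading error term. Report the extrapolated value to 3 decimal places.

3.571

The leading error scales as h^2; refining by a factor of 3 reduces it by 3^2 = 9.
Extrapolated value = (9·A(h/3) − A(h)) / (9 − 1)
= (9·3.51293 − 3.04783) / 8
= 28.56854 / 8 = 3.57107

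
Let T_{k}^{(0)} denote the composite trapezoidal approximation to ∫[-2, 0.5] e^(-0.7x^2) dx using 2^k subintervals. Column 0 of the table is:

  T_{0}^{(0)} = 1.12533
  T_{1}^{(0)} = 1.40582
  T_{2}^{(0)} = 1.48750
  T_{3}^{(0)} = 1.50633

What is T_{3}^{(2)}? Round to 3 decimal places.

Richardson extrapolation on the trapezoidal column (denominator 4−1=3):
T_{2}^{(1)} = 1.48750 + (1.48750 − 1.40582)/3 = 1.51473
T_{3}^{(1)} = 1.50633 + (1.50633 − 1.48750)/3 = 1.51261
T_{3}^{(2)} = (16·1.51261 − 1.51473) / 15 = 1.51247
(Column j=1 coincides with Simpson's rule on the same nodes.)

1.512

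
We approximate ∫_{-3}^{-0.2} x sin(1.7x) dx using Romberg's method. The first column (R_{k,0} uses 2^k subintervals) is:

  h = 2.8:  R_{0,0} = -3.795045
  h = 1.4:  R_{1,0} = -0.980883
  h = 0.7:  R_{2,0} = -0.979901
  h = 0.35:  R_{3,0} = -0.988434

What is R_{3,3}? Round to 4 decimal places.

-0.9913

Richardson extrapolation on the trapezoidal column (denominator 4−1=3):
R_{1,1} = -0.980883 + (-0.980883 − (-3.795045))/3 = -0.042829
R_{2,1} = -0.979901 + (-0.979901 − (-0.980883))/3 = -0.979574
R_{3,1} = -0.988434 + (-0.988434 − (-0.979901))/3 = -0.991278
R_{2,2} = -0.979574 + (-0.979574 − (-0.042829))/15 = -1.042024
R_{3,2} = (16·(-0.991278) − (-0.979574)) / 15 = -0.992058
R_{3,3} = -0.992058 + (-0.992058 − (-1.042024))/63 = -0.991265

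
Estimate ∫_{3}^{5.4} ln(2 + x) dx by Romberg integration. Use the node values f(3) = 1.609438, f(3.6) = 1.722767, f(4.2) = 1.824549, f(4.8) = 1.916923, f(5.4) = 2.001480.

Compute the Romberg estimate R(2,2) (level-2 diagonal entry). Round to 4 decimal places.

R(0,0) (trapezoid, 1 panel, h=2.4000): 4.333102
R(1,0) (trapezoid, 2 panels, h=1.2000): 4.356010
R(2,0) (trapezoid, 4 panels, h=0.6000): 4.361819
R(1,1) = 4.356010 + (4.356010 − 4.333102)/3 = 4.363646
R(2,1) = 4.361819 + (4.361819 − 4.356010)/3 = 4.363755
R(2,2) = 4.363755 + (4.363755 − 4.363646)/15 = 4.363762

4.3638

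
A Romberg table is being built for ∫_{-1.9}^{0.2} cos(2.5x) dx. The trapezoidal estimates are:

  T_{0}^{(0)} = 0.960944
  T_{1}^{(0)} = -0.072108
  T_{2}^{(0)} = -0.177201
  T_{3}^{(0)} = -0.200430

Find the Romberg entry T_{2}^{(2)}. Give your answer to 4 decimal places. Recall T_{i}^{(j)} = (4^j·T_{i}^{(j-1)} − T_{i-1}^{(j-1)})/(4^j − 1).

-0.1986

T_{1}^{(1)} = (4·(-0.072108) − 0.960944) / 3 = -0.416459
T_{2}^{(1)} = -0.177201 + (-0.177201 − (-0.072108))/3 = -0.212232
T_{2}^{(2)} = (16·(-0.212232) − (-0.416459)) / 15 = -0.198617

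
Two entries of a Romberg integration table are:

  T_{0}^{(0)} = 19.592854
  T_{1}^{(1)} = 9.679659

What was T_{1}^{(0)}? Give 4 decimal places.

12.1580

From T_{1}^{(1)} = (4·T_{1}^{(0)} − T_{0}^{(0)})/3, solve for T_{1}^{(0)}:
4·T_{1}^{(0)} = 3·9.679659 + 19.592854 = 48.631831
T_{1}^{(0)} = 12.157958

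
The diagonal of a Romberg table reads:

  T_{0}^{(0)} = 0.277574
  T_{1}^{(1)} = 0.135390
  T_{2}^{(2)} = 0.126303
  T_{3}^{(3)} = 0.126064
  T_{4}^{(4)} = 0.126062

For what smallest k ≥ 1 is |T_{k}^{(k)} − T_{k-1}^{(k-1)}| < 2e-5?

|T_{1}^{(1)} − T_{0}^{(0)}| = 0.142184 ≥ 2e-5
|T_{2}^{(2)} − T_{1}^{(1)}| = 0.009087 ≥ 2e-5
|T_{3}^{(3)} − T_{2}^{(2)}| = 0.000239 ≥ 2e-5
|T_{4}^{(4)} − T_{3}^{(3)}| = 0.000002 < 2e-5

k = 4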